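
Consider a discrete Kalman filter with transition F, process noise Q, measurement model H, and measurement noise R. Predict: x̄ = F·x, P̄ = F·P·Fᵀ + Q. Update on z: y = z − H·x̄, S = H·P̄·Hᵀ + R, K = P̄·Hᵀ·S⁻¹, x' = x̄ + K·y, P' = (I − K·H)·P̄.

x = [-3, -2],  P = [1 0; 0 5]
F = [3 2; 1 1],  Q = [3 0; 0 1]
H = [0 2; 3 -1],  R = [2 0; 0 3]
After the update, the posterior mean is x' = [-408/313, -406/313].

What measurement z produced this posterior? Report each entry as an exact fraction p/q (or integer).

x̄ = F·x = [-13, -5]
P̄ = F·P·Fᵀ + Q = [32 13; 13 7]
S = H·P̄·Hᵀ + R = [30 64; 64 220]
K = P̄·Hᵀ·S⁻¹ = [51/313 413/1252; 129/313 8/313]
x' − x̄ = [3661/313, 1159/313] = K·y
y = (KᵀK)⁻¹·Kᵀ·(x' − x̄) = [7, 32]
z = y + H·x̄ = [7, 32] + [-10, -34] = [-3, -2]

z = [-3, -2]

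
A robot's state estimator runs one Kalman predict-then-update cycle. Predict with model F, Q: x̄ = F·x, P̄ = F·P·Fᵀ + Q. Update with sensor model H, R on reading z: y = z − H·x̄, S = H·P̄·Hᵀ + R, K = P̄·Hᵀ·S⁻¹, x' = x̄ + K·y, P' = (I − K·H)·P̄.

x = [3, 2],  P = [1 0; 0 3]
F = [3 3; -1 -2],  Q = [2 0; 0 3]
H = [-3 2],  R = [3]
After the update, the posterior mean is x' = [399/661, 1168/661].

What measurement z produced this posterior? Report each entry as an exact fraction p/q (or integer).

z = [2]

x̄ = F·x = [15, -7]
P̄ = F·P·Fᵀ + Q = [38 -21; -21 16]
S = H·P̄·Hᵀ + R = [661]
K = P̄·Hᵀ·S⁻¹ = [-156/661; 95/661]
x' − x̄ = [-9516/661, 5795/661] = K·y
y = (KᵀK)⁻¹·Kᵀ·(x' − x̄) = [61]
z = y + H·x̄ = [61] + [-59] = [2]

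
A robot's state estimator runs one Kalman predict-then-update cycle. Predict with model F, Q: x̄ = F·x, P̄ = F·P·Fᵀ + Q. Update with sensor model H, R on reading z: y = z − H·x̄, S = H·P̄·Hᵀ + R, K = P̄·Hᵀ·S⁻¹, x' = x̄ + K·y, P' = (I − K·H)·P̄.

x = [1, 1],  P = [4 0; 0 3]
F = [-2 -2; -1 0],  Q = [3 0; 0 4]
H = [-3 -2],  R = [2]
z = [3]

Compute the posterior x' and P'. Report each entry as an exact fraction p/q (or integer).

x̄ = F·x = [-4, -1]
P̄ = F·P·Fᵀ + Q = [31 8; 8 8]
y = z − H·x̄ = [-11]
S = H·P̄·Hᵀ + R = [409]
K = P̄·Hᵀ·S⁻¹ = [-109/409; -40/409]
x' = x̄ + K·y = [-437/409, 31/409]
P' = (I − K·H)·P̄ = [798/409 -1088/409; -1088/409 1672/409]

x' = [-437/409, 31/409]
P' = [798/409 -1088/409; -1088/409 1672/409]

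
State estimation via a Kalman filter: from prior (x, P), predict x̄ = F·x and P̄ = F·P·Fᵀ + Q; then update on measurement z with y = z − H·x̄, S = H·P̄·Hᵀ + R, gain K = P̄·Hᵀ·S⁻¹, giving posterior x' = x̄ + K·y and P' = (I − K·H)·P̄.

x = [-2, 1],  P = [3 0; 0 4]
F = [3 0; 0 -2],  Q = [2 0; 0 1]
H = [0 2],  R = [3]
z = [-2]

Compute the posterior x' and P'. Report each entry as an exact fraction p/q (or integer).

x' = [-6, -74/71]
P' = [29 0; 0 51/71]

x̄ = F·x = [-6, -2]
P̄ = F·P·Fᵀ + Q = [29 0; 0 17]
y = z − H·x̄ = [2]
S = H·P̄·Hᵀ + R = [71]
K = P̄·Hᵀ·S⁻¹ = [0; 34/71]
x' = x̄ + K·y = [-6, -74/71]
P' = (I − K·H)·P̄ = [29 0; 0 51/71]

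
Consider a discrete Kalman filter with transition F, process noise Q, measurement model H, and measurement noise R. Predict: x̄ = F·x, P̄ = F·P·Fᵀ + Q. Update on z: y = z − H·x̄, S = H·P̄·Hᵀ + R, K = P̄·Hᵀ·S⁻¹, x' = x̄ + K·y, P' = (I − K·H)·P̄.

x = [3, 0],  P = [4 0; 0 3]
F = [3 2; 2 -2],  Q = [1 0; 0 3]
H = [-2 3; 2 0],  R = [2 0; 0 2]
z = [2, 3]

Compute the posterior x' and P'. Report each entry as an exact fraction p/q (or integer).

x̄ = F·x = [9, 6]
P̄ = F·P·Fᵀ + Q = [49 12; 12 31]
y = z − H·x̄ = [2, -15]
S = H·P̄·Hᵀ + R = [333 -124; -124 198]
K = P̄·Hᵀ·S⁻¹ = [-62/25279 12473/25279; 8319/25279 8274/25279]
x' = x̄ + K·y = [40292/25279, 44202/25279]
P' = (I − K·H)·P̄ = [12473/25279 8274/25279; 8274/25279 11062/25279]

x' = [40292/25279, 44202/25279]
P' = [12473/25279 8274/25279; 8274/25279 11062/25279]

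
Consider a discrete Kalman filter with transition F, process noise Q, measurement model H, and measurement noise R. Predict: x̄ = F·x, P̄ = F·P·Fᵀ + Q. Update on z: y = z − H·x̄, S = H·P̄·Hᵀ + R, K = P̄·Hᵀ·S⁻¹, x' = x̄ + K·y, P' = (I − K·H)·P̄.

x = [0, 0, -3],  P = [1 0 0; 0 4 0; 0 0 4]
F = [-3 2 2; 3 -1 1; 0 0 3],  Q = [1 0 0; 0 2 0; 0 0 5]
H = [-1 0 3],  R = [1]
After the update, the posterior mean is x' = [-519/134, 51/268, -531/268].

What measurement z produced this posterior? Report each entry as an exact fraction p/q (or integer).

z = [-2]

x̄ = F·x = [-6, -3, -9]
P̄ = F·P·Fᵀ + Q = [42 -9 24; -9 19 12; 24 12 41]
S = H·P̄·Hᵀ + R = [268]
K = P̄·Hᵀ·S⁻¹ = [15/134; 45/268; 99/268]
x' − x̄ = [285/134, 855/268, 1881/268] = K·y
y = (KᵀK)⁻¹·Kᵀ·(x' − x̄) = [19]
z = y + H·x̄ = [19] + [-21] = [-2]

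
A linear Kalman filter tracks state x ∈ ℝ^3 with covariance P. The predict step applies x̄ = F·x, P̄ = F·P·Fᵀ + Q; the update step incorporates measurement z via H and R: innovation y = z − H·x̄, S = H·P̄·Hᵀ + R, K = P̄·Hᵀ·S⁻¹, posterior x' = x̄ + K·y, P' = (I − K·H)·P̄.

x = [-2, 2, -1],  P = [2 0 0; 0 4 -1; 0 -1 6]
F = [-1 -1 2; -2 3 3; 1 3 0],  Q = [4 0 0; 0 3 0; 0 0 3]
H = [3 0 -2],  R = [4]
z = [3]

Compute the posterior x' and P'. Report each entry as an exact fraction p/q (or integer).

x' = [559/375, 5743/750, 293/375]
P' = [2392/375 7142/375 3434/375; 7142/375 61409/750 10684/375; 3434/375 10684/375 5293/375]

x̄ = F·x = [-2, 7, 4]
P̄ = F·P·Fᵀ + Q = [38 25 -20; 25 83 23; -20 23 41]
y = z − H·x̄ = [17]
S = H·P̄·Hᵀ + R = [750]
K = P̄·Hᵀ·S⁻¹ = [77/375; 29/750; -71/375]
x' = x̄ + K·y = [559/375, 5743/750, 293/375]
P' = (I − K·H)·P̄ = [2392/375 7142/375 3434/375; 7142/375 61409/750 10684/375; 3434/375 10684/375 5293/375]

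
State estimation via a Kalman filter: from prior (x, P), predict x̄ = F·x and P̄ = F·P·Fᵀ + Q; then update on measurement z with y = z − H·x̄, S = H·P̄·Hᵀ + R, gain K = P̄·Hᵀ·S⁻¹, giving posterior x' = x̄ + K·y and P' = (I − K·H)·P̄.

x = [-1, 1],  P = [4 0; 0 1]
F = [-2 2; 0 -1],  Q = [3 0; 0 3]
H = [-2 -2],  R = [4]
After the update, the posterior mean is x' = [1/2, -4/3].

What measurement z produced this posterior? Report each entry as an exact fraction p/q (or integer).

z = [2]

x̄ = F·x = [4, -1]
P̄ = F·P·Fᵀ + Q = [23 -2; -2 4]
S = H·P̄·Hᵀ + R = [96]
K = P̄·Hᵀ·S⁻¹ = [-7/16; -1/24]
x' − x̄ = [-7/2, -1/3] = K·y
y = (KᵀK)⁻¹·Kᵀ·(x' − x̄) = [8]
z = y + H·x̄ = [8] + [-6] = [2]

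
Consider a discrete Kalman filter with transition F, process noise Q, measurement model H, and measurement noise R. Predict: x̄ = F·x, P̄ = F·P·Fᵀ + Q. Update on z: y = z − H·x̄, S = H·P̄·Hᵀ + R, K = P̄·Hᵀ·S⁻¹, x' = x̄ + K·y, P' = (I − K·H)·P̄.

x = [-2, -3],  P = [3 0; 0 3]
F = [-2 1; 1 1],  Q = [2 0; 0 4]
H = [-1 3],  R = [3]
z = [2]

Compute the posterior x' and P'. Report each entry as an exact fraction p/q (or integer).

x' = [-85/32, -23/64]
P' = [375/32 237/64; 237/64 191/128]

x̄ = F·x = [1, -5]
P̄ = F·P·Fᵀ + Q = [17 -3; -3 10]
y = z − H·x̄ = [18]
S = H·P̄·Hᵀ + R = [128]
K = P̄·Hᵀ·S⁻¹ = [-13/64; 33/128]
x' = x̄ + K·y = [-85/32, -23/64]
P' = (I − K·H)·P̄ = [375/32 237/64; 237/64 191/128]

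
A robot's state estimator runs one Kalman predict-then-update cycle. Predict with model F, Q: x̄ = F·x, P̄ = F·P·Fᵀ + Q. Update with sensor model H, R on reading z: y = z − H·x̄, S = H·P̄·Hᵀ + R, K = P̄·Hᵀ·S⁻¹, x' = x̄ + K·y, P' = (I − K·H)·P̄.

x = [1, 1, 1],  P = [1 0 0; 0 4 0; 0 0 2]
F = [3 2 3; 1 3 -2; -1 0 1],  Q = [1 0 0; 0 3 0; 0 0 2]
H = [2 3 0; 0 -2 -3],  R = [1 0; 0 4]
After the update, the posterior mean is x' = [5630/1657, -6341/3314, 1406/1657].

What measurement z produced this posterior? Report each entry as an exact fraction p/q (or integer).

x̄ = F·x = [8, 2, 0]
P̄ = F·P·Fᵀ + Q = [44 15 3; 15 48 -5; 3 -5 5]
S = H·P̄·Hᵀ + R = [789 -321; -321 181]
K = P̄·Hᵀ·S⁻¹ = [5777/19884 1987/6628; 1831/13256 -2685/13256; -539/6628 -1139/6628]
x' − x̄ = [-7626/1657, -12969/3314, 1406/1657] = K·y
y = (KᵀK)⁻¹·Kᵀ·(x' − x̄) = [-21, 5]
z = y + H·x̄ = [-21, 5] + [22, -4] = [1, 1]

z = [1, 1]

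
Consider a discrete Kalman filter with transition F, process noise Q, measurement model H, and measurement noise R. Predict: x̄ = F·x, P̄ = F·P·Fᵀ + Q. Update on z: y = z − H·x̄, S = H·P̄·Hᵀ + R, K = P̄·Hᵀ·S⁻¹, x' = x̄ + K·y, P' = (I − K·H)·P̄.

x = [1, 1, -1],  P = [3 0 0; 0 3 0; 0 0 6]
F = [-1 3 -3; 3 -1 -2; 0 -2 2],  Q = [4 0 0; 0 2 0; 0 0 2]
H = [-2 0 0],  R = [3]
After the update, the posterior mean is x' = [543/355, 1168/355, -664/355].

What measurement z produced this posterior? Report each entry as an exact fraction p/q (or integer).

x̄ = F·x = [5, 4, -4]
P̄ = F·P·Fᵀ + Q = [88 18 -54; 18 56 -18; -54 -18 38]
S = H·P̄·Hᵀ + R = [355]
K = P̄·Hᵀ·S⁻¹ = [-176/355; -36/355; 108/355]
x' − x̄ = [-1232/355, -252/355, 756/355] = K·y
y = (KᵀK)⁻¹·Kᵀ·(x' − x̄) = [7]
z = y + H·x̄ = [7] + [-10] = [-3]

z = [-3]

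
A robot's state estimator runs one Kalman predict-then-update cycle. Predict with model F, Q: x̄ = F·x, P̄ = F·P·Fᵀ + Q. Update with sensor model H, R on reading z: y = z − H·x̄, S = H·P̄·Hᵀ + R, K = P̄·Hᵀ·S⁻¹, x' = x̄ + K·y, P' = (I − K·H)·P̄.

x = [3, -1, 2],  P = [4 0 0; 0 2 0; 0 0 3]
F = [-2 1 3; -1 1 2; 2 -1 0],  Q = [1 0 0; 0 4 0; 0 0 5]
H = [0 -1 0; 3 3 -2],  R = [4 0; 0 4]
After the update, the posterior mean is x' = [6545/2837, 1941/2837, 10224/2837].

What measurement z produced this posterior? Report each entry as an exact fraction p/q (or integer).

x̄ = F·x = [-1, 0, 7]
P̄ = F·P·Fᵀ + Q = [46 28 -18; 28 22 -10; -18 -10 23]
S = H·P̄·Hᵀ + R = [26 -170; -170 1548]
K = P̄·Hᵀ·S⁻¹ = [129/2837 487/2837; -1289/2837 170/2837; -1655/2837 -420/2837]
x' − x̄ = [9382/2837, 1941/2837, -9635/2837] = K·y
y = (KᵀK)⁻¹·Kᵀ·(x' − x̄) = [1, 19]
z = y + H·x̄ = [1, 19] + [0, -17] = [1, 2]

z = [1, 2]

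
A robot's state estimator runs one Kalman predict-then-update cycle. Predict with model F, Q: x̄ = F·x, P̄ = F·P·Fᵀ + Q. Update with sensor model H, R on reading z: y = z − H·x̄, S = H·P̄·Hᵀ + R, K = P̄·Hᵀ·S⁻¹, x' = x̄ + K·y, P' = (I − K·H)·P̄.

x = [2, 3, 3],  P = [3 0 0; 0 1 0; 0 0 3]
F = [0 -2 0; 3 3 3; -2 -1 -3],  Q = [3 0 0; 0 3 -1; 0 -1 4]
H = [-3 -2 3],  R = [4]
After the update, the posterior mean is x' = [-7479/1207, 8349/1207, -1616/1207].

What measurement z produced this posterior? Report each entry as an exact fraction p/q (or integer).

x̄ = F·x = [-6, 24, -16]
P̄ = F·P·Fᵀ + Q = [7 -6 2; -6 66 -49; 2 -49 44]
S = H·P̄·Hᵀ + R = [1207]
K = P̄·Hᵀ·S⁻¹ = [-3/1207; -261/1207; 224/1207]
x' − x̄ = [-237/1207, -20619/1207, 17696/1207] = K·y
y = (KᵀK)⁻¹·Kᵀ·(x' − x̄) = [79]
z = y + H·x̄ = [79] + [-78] = [1]

z = [1]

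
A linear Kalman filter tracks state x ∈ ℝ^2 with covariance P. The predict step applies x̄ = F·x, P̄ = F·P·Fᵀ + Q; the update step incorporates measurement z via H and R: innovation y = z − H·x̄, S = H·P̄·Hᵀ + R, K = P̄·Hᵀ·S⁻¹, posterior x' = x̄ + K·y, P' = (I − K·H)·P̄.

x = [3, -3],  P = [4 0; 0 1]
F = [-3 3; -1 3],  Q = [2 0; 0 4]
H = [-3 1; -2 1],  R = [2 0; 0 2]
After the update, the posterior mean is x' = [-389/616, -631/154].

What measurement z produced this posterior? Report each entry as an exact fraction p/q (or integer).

z = [-3, -2]

x̄ = F·x = [-18, -12]
P̄ = F·P·Fᵀ + Q = [47 21; 21 17]
S = H·P̄·Hᵀ + R = [316 194; 194 123]
K = P̄·Hᵀ·S⁻¹ = [-299/616 53/308; -101/154 64/77]
x' − x̄ = [10699/616, 1217/154] = K·y
y = (KᵀK)⁻¹·Kᵀ·(x' − x̄) = [-45, -26]
z = y + H·x̄ = [-45, -26] + [42, 24] = [-3, -2]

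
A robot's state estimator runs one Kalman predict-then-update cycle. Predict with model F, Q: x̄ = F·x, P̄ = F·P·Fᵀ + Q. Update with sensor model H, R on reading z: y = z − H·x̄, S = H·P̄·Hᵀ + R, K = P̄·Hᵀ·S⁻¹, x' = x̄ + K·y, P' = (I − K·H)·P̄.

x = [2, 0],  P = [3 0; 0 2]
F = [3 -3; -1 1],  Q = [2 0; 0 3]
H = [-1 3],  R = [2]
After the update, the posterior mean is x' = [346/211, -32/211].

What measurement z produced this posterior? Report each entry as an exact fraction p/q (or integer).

x̄ = F·x = [6, -2]
P̄ = F·P·Fᵀ + Q = [47 -15; -15 8]
S = H·P̄·Hᵀ + R = [211]
K = P̄·Hᵀ·S⁻¹ = [-92/211; 39/211]
x' − x̄ = [-920/211, 390/211] = K·y
y = (KᵀK)⁻¹·Kᵀ·(x' − x̄) = [10]
z = y + H·x̄ = [10] + [-12] = [-2]

z = [-2]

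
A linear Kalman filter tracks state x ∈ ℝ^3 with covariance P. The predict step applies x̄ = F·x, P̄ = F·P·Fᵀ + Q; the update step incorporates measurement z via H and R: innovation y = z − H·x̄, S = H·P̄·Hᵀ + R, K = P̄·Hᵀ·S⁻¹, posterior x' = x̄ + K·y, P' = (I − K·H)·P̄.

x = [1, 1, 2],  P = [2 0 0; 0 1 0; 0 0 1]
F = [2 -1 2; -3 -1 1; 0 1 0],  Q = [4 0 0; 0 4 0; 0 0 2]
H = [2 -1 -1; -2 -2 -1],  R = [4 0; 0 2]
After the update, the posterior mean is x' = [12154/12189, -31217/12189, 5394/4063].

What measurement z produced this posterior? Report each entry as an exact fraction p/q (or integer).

x̄ = F·x = [5, -2, 1]
P̄ = F·P·Fᵀ + Q = [17 -9 -1; -9 24 -1; -1 -1 3]
S = H·P̄·Hᵀ + R = [137 -2; -2 89]
K = P̄·Hᵀ·S⁻¹ = [3886/12189 -1967/12189; -3707/12189 -4055/12189; -118/4063 43/4063]
x' − x̄ = [-48791/12189, -6839/12189, 1331/4063] = K·y
y = (KᵀK)⁻¹·Kᵀ·(x' − x̄) = [-8, 9]
z = y + H·x̄ = [-8, 9] + [11, -7] = [3, 2]

z = [3, 2]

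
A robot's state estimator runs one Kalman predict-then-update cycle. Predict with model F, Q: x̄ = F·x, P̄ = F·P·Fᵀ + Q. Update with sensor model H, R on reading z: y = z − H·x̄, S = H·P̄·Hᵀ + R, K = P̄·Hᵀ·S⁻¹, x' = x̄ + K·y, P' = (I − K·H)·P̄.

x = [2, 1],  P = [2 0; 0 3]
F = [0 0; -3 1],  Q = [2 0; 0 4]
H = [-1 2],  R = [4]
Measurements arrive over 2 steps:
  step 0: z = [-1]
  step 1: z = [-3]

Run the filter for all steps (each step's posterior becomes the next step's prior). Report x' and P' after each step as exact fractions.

step 0: x' = [-9/53, -40/53], P' = [104/53 50/53; 50/53 75/53]
step 1: x' = [133/2005, -2808/2005], P' = [3904/2005 1846/2005; 1846/2005 2769/2005]

step 0: x̄ = F·x = [0, -5]
step 0: P̄ = F·P·Fᵀ + Q = [2 0; 0 25]
step 0: y = z − H·x̄ = [9]
step 0: S = H·P̄·Hᵀ + R = [106]
step 0: K = P̄·Hᵀ·S⁻¹ = [-1/53; 25/53]
step 0: x' = x̄ + K·y = [-9/53, -40/53]
step 0: P' = (I − K·H)·P̄ = [104/53 50/53; 50/53 75/53]
step 1: x̄ = F·x = [0, -13/53]
step 1: P̄ = F·P·Fᵀ + Q = [2 0; 0 923/53]
step 1: y = z − H·x̄ = [-133/53]
step 1: S = H·P̄·Hᵀ + R = [4010/53]
step 1: K = P̄·Hᵀ·S⁻¹ = [-53/2005; 923/2005]
step 1: x' = x̄ + K·y = [133/2005, -2808/2005]
step 1: P' = (I − K·H)·P̄ = [3904/2005 1846/2005; 1846/2005 2769/2005]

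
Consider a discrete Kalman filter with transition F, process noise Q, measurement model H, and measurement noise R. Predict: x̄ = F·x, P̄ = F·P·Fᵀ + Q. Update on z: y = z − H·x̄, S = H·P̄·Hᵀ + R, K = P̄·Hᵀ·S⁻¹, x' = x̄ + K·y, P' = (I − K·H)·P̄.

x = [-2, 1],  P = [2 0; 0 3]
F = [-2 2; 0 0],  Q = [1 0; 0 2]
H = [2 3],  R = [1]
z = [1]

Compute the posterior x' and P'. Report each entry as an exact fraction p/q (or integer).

x' = [156/103, -66/103]
P' = [399/103 -252/103; -252/103 170/103]

x̄ = F·x = [6, 0]
P̄ = F·P·Fᵀ + Q = [21 0; 0 2]
y = z − H·x̄ = [-11]
S = H·P̄·Hᵀ + R = [103]
K = P̄·Hᵀ·S⁻¹ = [42/103; 6/103]
x' = x̄ + K·y = [156/103, -66/103]
P' = (I − K·H)·P̄ = [399/103 -252/103; -252/103 170/103]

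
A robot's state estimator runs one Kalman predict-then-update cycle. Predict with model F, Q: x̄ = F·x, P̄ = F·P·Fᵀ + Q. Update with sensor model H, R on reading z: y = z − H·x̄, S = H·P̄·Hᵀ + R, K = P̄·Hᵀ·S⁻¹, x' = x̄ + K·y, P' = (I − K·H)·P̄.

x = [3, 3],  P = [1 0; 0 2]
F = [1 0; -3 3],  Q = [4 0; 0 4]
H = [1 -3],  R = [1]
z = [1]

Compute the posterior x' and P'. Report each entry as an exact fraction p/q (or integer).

x̄ = F·x = [3, 0]
P̄ = F·P·Fᵀ + Q = [5 -3; -3 31]
y = z − H·x̄ = [-2]
S = H·P̄·Hᵀ + R = [303]
K = P̄·Hᵀ·S⁻¹ = [14/303; -32/101]
x' = x̄ + K·y = [881/303, 64/101]
P' = (I − K·H)·P̄ = [1319/303 145/101; 145/101 59/101]

x' = [881/303, 64/101]
P' = [1319/303 145/101; 145/101 59/101]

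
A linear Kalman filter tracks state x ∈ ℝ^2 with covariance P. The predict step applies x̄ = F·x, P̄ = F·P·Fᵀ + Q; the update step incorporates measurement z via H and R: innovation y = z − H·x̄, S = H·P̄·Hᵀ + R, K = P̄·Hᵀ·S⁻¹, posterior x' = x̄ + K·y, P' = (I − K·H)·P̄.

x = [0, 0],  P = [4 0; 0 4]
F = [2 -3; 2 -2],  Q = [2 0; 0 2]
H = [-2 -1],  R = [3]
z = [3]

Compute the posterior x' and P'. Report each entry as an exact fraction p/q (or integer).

x̄ = F·x = [0, 0]
P̄ = F·P·Fᵀ + Q = [54 40; 40 34]
y = z − H·x̄ = [3]
S = H·P̄·Hᵀ + R = [413]
K = P̄·Hᵀ·S⁻¹ = [-148/413; -114/413]
x' = x̄ + K·y = [-444/413, -342/413]
P' = (I − K·H)·P̄ = [398/413 -352/413; -352/413 1046/413]

x' = [-444/413, -342/413]
P' = [398/413 -352/413; -352/413 1046/413]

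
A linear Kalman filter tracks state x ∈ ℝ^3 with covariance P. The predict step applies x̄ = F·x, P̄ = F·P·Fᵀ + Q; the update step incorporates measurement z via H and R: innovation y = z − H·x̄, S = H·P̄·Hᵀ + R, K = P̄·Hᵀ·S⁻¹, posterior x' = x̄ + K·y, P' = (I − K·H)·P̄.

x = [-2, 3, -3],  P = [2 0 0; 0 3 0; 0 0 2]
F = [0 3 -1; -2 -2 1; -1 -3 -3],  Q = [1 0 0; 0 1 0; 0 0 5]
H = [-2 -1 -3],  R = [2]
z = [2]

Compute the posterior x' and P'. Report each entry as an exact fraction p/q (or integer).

x' = [5145/377, -2722/377, -212/29]
P' = [10781/377 -6827/377 -379/29; -6827/377 7710/377 154/29; -379/29 154/29 208/29]

x̄ = F·x = [12, -5, 2]
P̄ = F·P·Fᵀ + Q = [30 -20 -21; -20 23 16; -21 16 52]
y = z − H·x̄ = [27]
S = H·P̄·Hᵀ + R = [377]
K = P̄·Hᵀ·S⁻¹ = [23/377; -31/377; -10/29]
x' = x̄ + K·y = [5145/377, -2722/377, -212/29]
P' = (I − K·H)·P̄ = [10781/377 -6827/377 -379/29; -6827/377 7710/377 154/29; -379/29 154/29 208/29]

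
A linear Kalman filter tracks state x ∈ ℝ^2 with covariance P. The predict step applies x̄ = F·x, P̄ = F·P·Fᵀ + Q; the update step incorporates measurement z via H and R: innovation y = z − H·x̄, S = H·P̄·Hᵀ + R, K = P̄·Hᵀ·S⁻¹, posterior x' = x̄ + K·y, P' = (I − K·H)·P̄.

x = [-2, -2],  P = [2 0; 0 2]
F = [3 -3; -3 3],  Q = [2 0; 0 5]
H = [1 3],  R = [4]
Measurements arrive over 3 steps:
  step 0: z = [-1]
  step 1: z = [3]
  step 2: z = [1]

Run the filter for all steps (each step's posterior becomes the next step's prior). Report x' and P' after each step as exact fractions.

step 0: x̄ = F·x = [0, 0]
step 0: P̄ = F·P·Fᵀ + Q = [38 -36; -36 41]
step 0: y = z − H·x̄ = [-1]
step 0: S = H·P̄·Hᵀ + R = [195]
step 0: K = P̄·Hᵀ·S⁻¹ = [-14/39; 29/65]
step 0: x' = x̄ + K·y = [14/39, -29/65]
step 0: P' = (I − K·H)·P̄ = [502/39 -62/13; -62/13 142/65]
step 1: x̄ = F·x = [157/65, -157/65]
step 1: P̄ = F·P·Fᵀ + Q = [14518/65 -14388/65; -14388/65 14713/65]
step 1: y = z − H·x̄ = [509/65]
step 1: S = H·P̄·Hᵀ + R = [60867/65]
step 1: K = P̄·Hᵀ·S⁻¹ = [-28646/60867; 9917/20289]
step 1: x' = x̄ + K·y = [-77303/60867, 28652/20289]
step 1: P' = (I − K·H)·P̄ = [970366/60867 -120550/20289; -120550/20289 17802/6763]
step 2: x̄ = F·x = [-163259/20289, 163259/20289]
step 2: P̄ = F·P·Fᵀ + Q = [1867410/6763 -1853884/6763; -1853884/6763 1887699/6763]
step 2: y = z − H·x̄ = [-306229/20289]
step 2: S = H·P̄·Hᵀ + R = [7760449/6763]
step 2: K = P̄·Hᵀ·S⁻¹ = [-3694242/7760449; 3809213/7760449]
step 2: x' = x̄ + K·y = [-20061971/23281347, 4952026/7760449]
step 2: P' = (I − K·H)·P̄ = [124873002/7760449 -46549990/7760449; -46549990/7760449 20595614/7760449]

step 0: x' = [14/39, -29/65], P' = [502/39 -62/13; -62/13 142/65]
step 1: x' = [-77303/60867, 28652/20289], P' = [970366/60867 -120550/20289; -120550/20289 17802/6763]
step 2: x' = [-20061971/23281347, 4952026/7760449], P' = [124873002/7760449 -46549990/7760449; -46549990/7760449 20595614/7760449]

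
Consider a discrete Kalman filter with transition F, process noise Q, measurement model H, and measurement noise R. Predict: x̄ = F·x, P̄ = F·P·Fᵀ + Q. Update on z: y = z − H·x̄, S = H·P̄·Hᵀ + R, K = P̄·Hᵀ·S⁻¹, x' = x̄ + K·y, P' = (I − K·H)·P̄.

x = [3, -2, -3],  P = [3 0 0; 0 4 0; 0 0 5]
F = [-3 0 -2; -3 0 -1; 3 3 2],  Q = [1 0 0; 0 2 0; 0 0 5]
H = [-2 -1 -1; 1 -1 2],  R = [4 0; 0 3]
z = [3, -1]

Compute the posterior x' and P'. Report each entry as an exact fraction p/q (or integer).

x' = [8345/8693, -24184/8693, -20881/8693]
P' = [140180/60851 -10142/8693 -121826/60851; -10142/8693 18307/8693 12201/8693; -121826/60851 12201/8693 149833/60851]

x̄ = F·x = [-3, -6, -3]
P̄ = F·P·Fᵀ + Q = [48 37 -47; 37 34 -37; -47 -37 88]
y = z − H·x̄ = [-12, 2]
S = H·P̄·Hᵀ + R = [204 71; 71 323]
K = P̄·Hᵀ·S⁻¹ = [-21885/60851 -10826/60851; -2556/8693 -1349/8693; 2103/60851 30811/60851]
x' = x̄ + K·y = [8345/8693, -24184/8693, -20881/8693]
P' = (I − K·H)·P̄ = [140180/60851 -10142/8693 -121826/60851; -10142/8693 18307/8693 12201/8693; -121826/60851 12201/8693 149833/60851]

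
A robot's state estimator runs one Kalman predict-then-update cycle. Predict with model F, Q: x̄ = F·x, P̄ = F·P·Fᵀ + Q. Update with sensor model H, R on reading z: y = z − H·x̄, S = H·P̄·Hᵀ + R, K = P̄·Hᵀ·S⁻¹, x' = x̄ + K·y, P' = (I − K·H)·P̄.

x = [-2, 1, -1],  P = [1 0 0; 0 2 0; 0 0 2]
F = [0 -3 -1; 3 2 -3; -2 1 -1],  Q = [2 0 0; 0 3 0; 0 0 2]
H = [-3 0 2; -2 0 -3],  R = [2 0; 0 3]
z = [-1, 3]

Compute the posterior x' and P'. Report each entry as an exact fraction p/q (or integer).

x̄ = F·x = [-2, -1, 6]
P̄ = F·P·Fᵀ + Q = [22 -6 -4; -6 38 4; -4 4 10]
y = z − H·x̄ = [-19, 17]
S = H·P̄·Hᵀ + R = [288 52; 52 133]
K = P̄·Hᵀ·S⁻¹ = [-4089/17800 -671/4450; 1729/17800 -169/4450; 27/178 -20/89]
x' = x̄ + K·y = [-3537/17800, -62143/17800, -125/178]
P' = (I − K·H)·P̄ = [1563/8900 -243/8900 3/89; -243/8900 315723/8900 5/89; 3/89 5/89 18/89]

x' = [-3537/17800, -62143/17800, -125/178]
P' = [1563/8900 -243/8900 3/89; -243/8900 315723/8900 5/89; 3/89 5/89 18/89]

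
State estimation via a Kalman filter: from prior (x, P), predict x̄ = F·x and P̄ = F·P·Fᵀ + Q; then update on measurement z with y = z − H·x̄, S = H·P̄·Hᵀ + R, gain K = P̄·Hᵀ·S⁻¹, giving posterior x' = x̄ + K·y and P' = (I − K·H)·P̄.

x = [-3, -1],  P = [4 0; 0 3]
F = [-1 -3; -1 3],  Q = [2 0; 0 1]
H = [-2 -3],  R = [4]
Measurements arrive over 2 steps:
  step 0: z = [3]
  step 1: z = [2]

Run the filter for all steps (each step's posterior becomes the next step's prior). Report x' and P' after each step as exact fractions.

step 0: x̄ = F·x = [6, 0]
step 0: P̄ = F·P·Fᵀ + Q = [33 -23; -23 32]
step 0: y = z − H·x̄ = [15]
step 0: S = H·P̄·Hᵀ + R = [148]
step 0: K = P̄·Hᵀ·S⁻¹ = [3/148; -25/74]
step 0: x' = x̄ + K·y = [933/148, -375/74]
step 0: P' = (I − K·H)·P̄ = [4875/148 -1627/74; -1627/74 559/37]
step 1: x̄ = F·x = [1317/148, -3183/148]
step 1: P̄ = F·P·Fᵀ + Q = [5771/148 -15249/148; -15249/148 44671/148]
step 1: y = z − H·x̄ = [-6619/148]
step 1: S = H·P̄·Hᵀ + R = [242727/148]
step 1: K = P̄·Hᵀ·S⁻¹ = [34205/242727; -34505/80909]
step 1: x' = x̄ + K·y = [630193/242727, -196924/80909]
step 1: P' = (I − K·H)·P̄ = [1559429/242727 -361742/80909; -361742/80909 287168/80909]

step 0: x' = [933/148, -375/74], P' = [4875/148 -1627/74; -1627/74 559/37]
step 1: x' = [630193/242727, -196924/80909], P' = [1559429/242727 -361742/80909; -361742/80909 287168/80909]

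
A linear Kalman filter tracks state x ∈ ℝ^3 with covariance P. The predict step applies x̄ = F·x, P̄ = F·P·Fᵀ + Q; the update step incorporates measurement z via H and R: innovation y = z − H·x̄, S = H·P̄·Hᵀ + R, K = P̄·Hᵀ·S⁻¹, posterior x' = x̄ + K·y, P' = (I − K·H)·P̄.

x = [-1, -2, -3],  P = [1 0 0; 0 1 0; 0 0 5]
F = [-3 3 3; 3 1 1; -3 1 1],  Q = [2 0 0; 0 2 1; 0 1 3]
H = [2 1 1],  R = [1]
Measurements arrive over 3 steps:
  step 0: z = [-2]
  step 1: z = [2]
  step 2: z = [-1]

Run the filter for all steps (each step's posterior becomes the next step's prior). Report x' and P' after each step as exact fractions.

step 0: x' = [20/109, -608/109, 342/109], P' = [196/109 -777/218 38/109; -777/218 6323/436 -1591/218; 38/109 -1591/218 737/109]
step 1: x' = [58539/44480, -7867/2780, 96521/44480], P' = [130939/88960 -9477/5560 -74119/88960; -9477/5560 11533/2780 -4343/5560; -74119/88960 -4343/5560 238019/88960]
step 2: x' = [-28591615/28883798, 80316421/28883798, -52558551/28883798], P' = [84986893/57767596 -98541333/57767596 -48003793/57767596; -98541333/57767596 239957549/57767596 -45283631/57767596; -48003793/57767596 -45283631/57767596 154521281/57767596]

step 0: x̄ = F·x = [-12, -8, -2]
step 0: P̄ = F·P·Fᵀ + Q = [65 9 27; 9 17 -2; 27 -2 18]
step 0: y = z − H·x̄ = [32]
step 0: S = H·P̄·Hᵀ + R = [436]
step 0: K = P̄·Hᵀ·S⁻¹ = [83/218; 33/436; 35/218]
step 0: x' = x̄ + K·y = [20/109, -608/109, 342/109]
step 0: P' = (I − K·H)·P̄ = [196/109 -777/218 38/109; -777/218 6323/436 -1591/218; 38/109 -1591/218 737/109]
step 1: x̄ = F·x = [-858/109, -206/109, -326/109]
step 1: P̄ = F·P·Fᵀ + Q = [59327/436 -6747/436 32601/436; -6747/436 2423/436 -3713/436; 32601/436 -3713/436 19683/436]
step 1: y = z − H·x̄ = [2466/109]
step 1: S = H·P̄·Hᵀ + R = [88960/109]
step 1: K = P̄·Hᵀ·S⁻¹ = [36127/88960; -231/5560; 20293/88960]
step 1: x' = x̄ + K·y = [58539/44480, -7867/2780, 96521/44480]
step 1: P' = (I − K·H)·P̄ = [130939/88960 -9477/5560 -74119/88960; -9477/5560 11533/2780 -4343/5560; -74119/88960 -4343/5560 238019/88960]
step 2: x̄ = F·x = [-26367/4448, 73133/22240, -25621/5560]
step 2: P̄ = F·P·Fᵀ + Q = [481639/4448 -56433/4448 66147/1112; -56433/4448 117491/22240 -38837/5560; 66147/1112 -38837/5560 102123/2780]
step 2: y = z − H·x̄ = [270781/22240]
step 2: S = H·P̄·Hᵀ + R = [14441899/22240]
step 2: K = P̄·Hᵀ·S⁻¹ = [5857165/14441899; -602187/14441899; 3307516/14441899]
step 2: x' = x̄ + K·y = [-28591615/28883798, 80316421/28883798, -52558551/28883798]
step 2: P' = (I − K·H)·P̄ = [84986893/57767596 -98541333/57767596 -48003793/57767596; -98541333/57767596 239957549/57767596 -45283631/57767596; -48003793/57767596 -45283631/57767596 154521281/57767596]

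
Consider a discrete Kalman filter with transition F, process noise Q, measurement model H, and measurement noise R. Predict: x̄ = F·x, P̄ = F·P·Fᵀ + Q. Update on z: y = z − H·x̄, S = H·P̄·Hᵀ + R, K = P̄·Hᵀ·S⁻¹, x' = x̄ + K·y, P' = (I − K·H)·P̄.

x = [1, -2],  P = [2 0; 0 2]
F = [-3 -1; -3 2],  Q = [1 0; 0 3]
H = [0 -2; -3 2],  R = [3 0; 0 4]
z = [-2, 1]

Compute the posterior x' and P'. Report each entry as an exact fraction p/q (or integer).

x' = [4601/15755, 12947/15755]
P' = [11816/15755 7602/15755; 7602/15755 11499/15755]

x̄ = F·x = [-1, -7]
P̄ = F·P·Fᵀ + Q = [21 14; 14 29]
y = z − H·x̄ = [-16, 12]
S = H·P̄·Hᵀ + R = [119 -32; -32 141]
K = P̄·Hᵀ·S⁻¹ = [-5068/15755 -5061/15755; -7666/15755 48/15755]
x' = x̄ + K·y = [4601/15755, 12947/15755]
P' = (I − K·H)·P̄ = [11816/15755 7602/15755; 7602/15755 11499/15755]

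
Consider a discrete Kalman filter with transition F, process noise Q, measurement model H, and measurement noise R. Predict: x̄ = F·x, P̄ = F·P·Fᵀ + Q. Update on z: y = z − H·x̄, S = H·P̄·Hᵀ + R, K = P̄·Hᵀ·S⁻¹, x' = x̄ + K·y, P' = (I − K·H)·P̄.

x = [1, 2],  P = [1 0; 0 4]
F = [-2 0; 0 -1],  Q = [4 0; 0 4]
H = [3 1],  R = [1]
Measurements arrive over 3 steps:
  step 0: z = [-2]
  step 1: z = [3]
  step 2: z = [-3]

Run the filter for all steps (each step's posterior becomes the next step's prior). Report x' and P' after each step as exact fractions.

step 0: x̄ = F·x = [-2, -2]
step 0: P̄ = F·P·Fᵀ + Q = [8 0; 0 8]
step 0: y = z − H·x̄ = [6]
step 0: S = H·P̄·Hᵀ + R = [81]
step 0: K = P̄·Hᵀ·S⁻¹ = [8/27; 8/81]
step 0: x' = x̄ + K·y = [-2/9, -38/27]
step 0: P' = (I − K·H)·P̄ = [8/9 -64/27; -64/27 584/81]
step 1: x̄ = F·x = [4/9, 38/27]
step 1: P̄ = F·P·Fᵀ + Q = [68/9 -128/27; -128/27 908/81]
step 1: y = z − H·x̄ = [7/27]
step 1: S = H·P̄·Hᵀ + R = [4193/81]
step 1: K = P̄·Hᵀ·S⁻¹ = [1452/4193; -244/4193]
step 1: x' = x̄ + K·y = [320/599, 834/599]
step 1: P' = (I − K·H)·P̄ = [5652/4193 -15504/4193; -15504/4193 46268/4193]
step 2: x̄ = F·x = [-640/599, -834/599]
step 2: P̄ = F·P·Fᵀ + Q = [39380/4193 -31008/4193; -31008/4193 63040/4193]
step 2: y = z − H·x̄ = [957/599]
step 2: S = H·P̄·Hᵀ + R = [235605/4193]
step 2: K = P̄·Hᵀ·S⁻¹ = [29044/78535; -29984/235605]
step 2: x' = x̄ + K·y = [-37508/78535, -125314/78535]
step 2: P' = (I − K·H)·P̄ = [134044/78535 -373088/78535; -373088/78535 3327808/235605]

step 0: x' = [-2/9, -38/27], P' = [8/9 -64/27; -64/27 584/81]
step 1: x' = [320/599, 834/599], P' = [5652/4193 -15504/4193; -15504/4193 46268/4193]
step 2: x' = [-37508/78535, -125314/78535], P' = [134044/78535 -373088/78535; -373088/78535 3327808/235605]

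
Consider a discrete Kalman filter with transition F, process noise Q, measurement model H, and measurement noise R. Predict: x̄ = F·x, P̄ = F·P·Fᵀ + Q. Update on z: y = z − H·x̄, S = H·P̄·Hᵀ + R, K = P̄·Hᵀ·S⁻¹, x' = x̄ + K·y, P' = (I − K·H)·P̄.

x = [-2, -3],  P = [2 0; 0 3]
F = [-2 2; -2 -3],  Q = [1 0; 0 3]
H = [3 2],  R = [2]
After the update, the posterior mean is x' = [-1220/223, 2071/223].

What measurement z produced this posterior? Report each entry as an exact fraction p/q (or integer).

x̄ = F·x = [-2, 13]
P̄ = F·P·Fᵀ + Q = [21 -10; -10 38]
S = H·P̄·Hᵀ + R = [223]
K = P̄·Hᵀ·S⁻¹ = [43/223; 46/223]
x' − x̄ = [-774/223, -828/223] = K·y
y = (KᵀK)⁻¹·Kᵀ·(x' − x̄) = [-18]
z = y + H·x̄ = [-18] + [20] = [2]

z = [2]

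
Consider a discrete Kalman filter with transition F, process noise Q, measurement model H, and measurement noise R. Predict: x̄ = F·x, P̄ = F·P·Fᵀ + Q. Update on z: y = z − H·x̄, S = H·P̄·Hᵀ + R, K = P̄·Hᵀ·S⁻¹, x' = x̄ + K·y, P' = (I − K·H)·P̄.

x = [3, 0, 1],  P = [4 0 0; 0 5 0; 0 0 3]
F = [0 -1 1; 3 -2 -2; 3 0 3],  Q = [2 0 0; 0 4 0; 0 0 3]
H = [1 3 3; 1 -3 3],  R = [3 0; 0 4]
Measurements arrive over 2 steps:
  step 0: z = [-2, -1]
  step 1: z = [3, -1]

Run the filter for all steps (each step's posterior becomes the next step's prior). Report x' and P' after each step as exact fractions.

step 0: x̄ = F·x = [1, 7, 12]
step 0: P̄ = F·P·Fᵀ + Q = [10 4 9; 4 72 18; 9 18 66]
step 0: y = z − H·x̄ = [-60, -17]
step 0: S = H·P̄·Hᵀ + R = [1657 10; 10 962]
step 0: K = P̄·Hᵀ·S⁻¹ = [23444/796967 40935/1593934; 132584/796967 -132273/796967; 124776/796967 250911/1593934]
step 0: x' = x̄ + K·y = [-1915241/1593934, -127630/796967, -111399/1593934]
step 0: P' = (I − K·H)·P̄ = [12618453/1593934 -1923/796967 -4155417/1593934; -1923/796967 154474/796967 -21249/796967; -4155417/1593934 -21249/796967 1677189/1593934]
step 1: x̄ = F·x = [143861/1593934, -5012405/1593934, -3039960/796967]
step 1: P̄ = F·P·Fᵀ + Q = [5259001/1593934 -15191195/1593934 -3647826/796967; -15191195/1593934 177457533/1593934 45657378/796967; -3647826/796967 45657378/796967 29322537/796967]
step 1: y = z − H·x̄ = [18957458/796967, 732375/796967]
step 1: S = H·P̄·Hᵀ + R = [1821854396/796967 -553913521/796967; -553913521/796967 270132925/796967]
step 1: K = P̄·Hᵀ·S⁻¹ = [-482647405/232534933277 11468761710/232534933277; 38990031431/232534933277 -37818209376/232534933277; 38412362538/232534933277 33441375285/232534933277]
step 1: x' = x̄ + K·y = [40092050151/465069866554, 322912093133/465069866554, 57462204777/232534933277]
step 1: P' = (I − K·H)·P̄ = [1080232307931/465069866554 -15774329685/465069866554 -172634200551/232534933277; -15774329685/465069866554 89414310599/465069866554 -3088068921/232534933277; -172634200551/232534933277 -3088068921/232534933277 99045164976/232534933277]

step 0: x' = [-1915241/1593934, -127630/796967, -111399/1593934], P' = [12618453/1593934 -1923/796967 -4155417/1593934; -1923/796967 154474/796967 -21249/796967; -4155417/1593934 -21249/796967 1677189/1593934]
step 1: x' = [40092050151/465069866554, 322912093133/465069866554, 57462204777/232534933277], P' = [1080232307931/465069866554 -15774329685/465069866554 -172634200551/232534933277; -15774329685/465069866554 89414310599/465069866554 -3088068921/232534933277; -172634200551/232534933277 -3088068921/232534933277 99045164976/232534933277]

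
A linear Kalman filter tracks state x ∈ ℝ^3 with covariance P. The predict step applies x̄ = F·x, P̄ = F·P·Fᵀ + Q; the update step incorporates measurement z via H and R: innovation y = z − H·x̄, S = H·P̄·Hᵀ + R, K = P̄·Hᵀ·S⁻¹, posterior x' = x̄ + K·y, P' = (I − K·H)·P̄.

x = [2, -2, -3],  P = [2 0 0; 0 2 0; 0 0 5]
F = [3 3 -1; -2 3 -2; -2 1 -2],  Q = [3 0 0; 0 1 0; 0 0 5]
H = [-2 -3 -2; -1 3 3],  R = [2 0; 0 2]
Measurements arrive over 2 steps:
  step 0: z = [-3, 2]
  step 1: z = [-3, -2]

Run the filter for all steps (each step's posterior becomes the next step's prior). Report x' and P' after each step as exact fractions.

step 0: x' = [626065/499787, -803757/499787, 1336790/499787], P' = [336356/499787 -379712/499787 399052/499787; -379712/499787 1063582/499787 -1162158/499787; 399052/499787 -1162158/499787 1346708/499787]
step 1: x' = [77020647303/47954374814, 2927701266/23977187407, -13565626797/47954374814], P' = [53997482149/95908749628 -24314053225/47954374814 49569926563/95908749628; -24314053225/47954374814 35578818451/23977187407 -76733537579/47954374814; 49569926563/95908749628 -76733537579/47954374814 180074632277/95908749628]

step 0: x̄ = F·x = [3, -4, 0]
step 0: P̄ = F·P·Fᵀ + Q = [44 16 4; 16 47 34; 4 34 35]
step 0: y = z − H·x̄ = [-9, 17]
step 0: S = H·P̄·Hᵀ + R = [1373 -1119; -1119 1276]
step 0: K = P̄·Hᵀ·S⁻¹ = [-165840/499787 -139168/499787; -53503/499787 41992/499787; -2523/499787 77299/499787]
step 0: x' = x̄ + K·y = [626065/499787, -803757/499787, 1336790/499787]
step 0: P' = (I − K·H)·P̄ = [336356/499787 -379712/499787 399052/499787; -379712/499787 1063582/499787 -1162158/499787; 399052/499787 -1162158/499787 1346708/499787]
step 1: x̄ = F·x = [-1869866/499787, -6336981/499787, -4729467/499787]
step 1: P̄ = F·P·Fᵀ + Q = [13189331/499787 17971596/499787 11544060/499787; 17971596/499787 38499137/499787 25450378/499787; 11544060/499787 25450378/499787 19654669/499787]
step 1: y = z − H·x̄ = [-33708970/499787, 30329904/499787]
step 1: S = H·P̄·Hᵀ + R = [1092283975/499787 -919888283/499787; -919888283/499787 818586027/499787]
step 1: K = P̄·Hᵀ·S⁻¹ = [-30625249037/95908749628 -25586010905/95908749628; -5688864549/47954374814 3793175597/47954374814; 556053897/95908749628 15126372397/95908749628]
step 1: x' = x̄ + K·y = [77020647303/47954374814, 2927701266/23977187407, -13565626797/47954374814]
step 1: P' = (I − K·H)·P̄ = [53997482149/95908749628 -24314053225/47954374814 49569926563/95908749628; -24314053225/47954374814 35578818451/23977187407 -76733537579/47954374814; 49569926563/95908749628 -76733537579/47954374814 180074632277/95908749628]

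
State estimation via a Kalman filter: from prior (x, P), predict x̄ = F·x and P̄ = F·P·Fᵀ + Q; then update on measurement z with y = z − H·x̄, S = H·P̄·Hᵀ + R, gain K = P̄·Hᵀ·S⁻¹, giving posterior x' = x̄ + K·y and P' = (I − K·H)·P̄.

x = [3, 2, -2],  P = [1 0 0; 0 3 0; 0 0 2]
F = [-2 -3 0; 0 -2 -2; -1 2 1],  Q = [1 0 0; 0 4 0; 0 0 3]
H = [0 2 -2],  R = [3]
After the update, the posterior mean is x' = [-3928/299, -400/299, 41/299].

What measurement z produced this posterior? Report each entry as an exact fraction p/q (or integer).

x̄ = F·x = [-12, 0, -1]
P̄ = F·P·Fᵀ + Q = [32 18 -16; 18 24 -16; -16 -16 18]
S = H·P̄·Hᵀ + R = [299]
K = P̄·Hᵀ·S⁻¹ = [68/299; 80/299; -68/299]
x' − x̄ = [-340/299, -400/299, 340/299] = K·y
y = (KᵀK)⁻¹·Kᵀ·(x' − x̄) = [-5]
z = y + H·x̄ = [-5] + [2] = [-3]

z = [-3]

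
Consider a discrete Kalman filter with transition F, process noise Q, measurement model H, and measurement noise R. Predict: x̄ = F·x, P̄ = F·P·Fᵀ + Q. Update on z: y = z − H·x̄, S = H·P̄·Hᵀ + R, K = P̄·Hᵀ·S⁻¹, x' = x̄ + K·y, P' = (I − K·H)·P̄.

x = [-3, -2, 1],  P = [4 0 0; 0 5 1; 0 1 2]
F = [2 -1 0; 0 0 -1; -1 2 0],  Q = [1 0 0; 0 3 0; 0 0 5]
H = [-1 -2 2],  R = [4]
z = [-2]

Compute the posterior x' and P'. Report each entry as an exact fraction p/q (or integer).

x' = [-328/127, -82/127, -367/127]
P' = [994/127 -323/127 114/127; -323/127 1045/254 346/127; 114/127 346/127 483/127]

x̄ = F·x = [-4, -1, -1]
P̄ = F·P·Fᵀ + Q = [22 1 -18; 1 5 -2; -18 -2 29]
y = z − H·x̄ = [-6]
S = H·P̄·Hᵀ + R = [254]
K = P̄·Hᵀ·S⁻¹ = [-30/127; -15/254; 40/127]
x' = x̄ + K·y = [-328/127, -82/127, -367/127]
P' = (I − K·H)·P̄ = [994/127 -323/127 114/127; -323/127 1045/254 346/127; 114/127 346/127 483/127]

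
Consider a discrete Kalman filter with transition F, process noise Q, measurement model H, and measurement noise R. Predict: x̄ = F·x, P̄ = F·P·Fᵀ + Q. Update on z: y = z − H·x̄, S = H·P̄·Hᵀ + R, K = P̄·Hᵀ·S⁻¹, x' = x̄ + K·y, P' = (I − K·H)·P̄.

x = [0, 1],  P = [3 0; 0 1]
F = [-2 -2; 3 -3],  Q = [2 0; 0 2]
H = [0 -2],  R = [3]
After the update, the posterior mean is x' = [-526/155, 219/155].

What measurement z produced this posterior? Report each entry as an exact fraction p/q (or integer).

z = [-3]

x̄ = F·x = [-2, -3]
P̄ = F·P·Fᵀ + Q = [18 -12; -12 38]
S = H·P̄·Hᵀ + R = [155]
K = P̄·Hᵀ·S⁻¹ = [24/155; -76/155]
x' − x̄ = [-216/155, 684/155] = K·y
y = (KᵀK)⁻¹·Kᵀ·(x' − x̄) = [-9]
z = y + H·x̄ = [-9] + [6] = [-3]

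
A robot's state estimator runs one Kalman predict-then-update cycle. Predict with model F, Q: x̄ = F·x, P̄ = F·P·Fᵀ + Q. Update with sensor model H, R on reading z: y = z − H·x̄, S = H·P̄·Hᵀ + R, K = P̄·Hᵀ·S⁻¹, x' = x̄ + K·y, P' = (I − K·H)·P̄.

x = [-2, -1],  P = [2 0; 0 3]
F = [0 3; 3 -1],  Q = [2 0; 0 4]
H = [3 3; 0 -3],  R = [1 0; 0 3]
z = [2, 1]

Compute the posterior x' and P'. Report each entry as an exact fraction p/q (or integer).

x̄ = F·x = [-3, -5]
P̄ = F·P·Fᵀ + Q = [29 -9; -9 25]
y = z − H·x̄ = [26, -14]
S = H·P̄·Hᵀ + R = [325 -144; -144 228]
K = P̄·Hᵀ·S⁻¹ = [1464/4447 5805/17788; 12/4447 -5821/17788]
x' = x̄ + K·y = [8811/8894, -3099/8894]
P' = (I − K·H)·P̄ = [7757/17788 -5805/17788; -5805/17788 5821/17788]

x' = [8811/8894, -3099/8894]
P' = [7757/17788 -5805/17788; -5805/17788 5821/17788]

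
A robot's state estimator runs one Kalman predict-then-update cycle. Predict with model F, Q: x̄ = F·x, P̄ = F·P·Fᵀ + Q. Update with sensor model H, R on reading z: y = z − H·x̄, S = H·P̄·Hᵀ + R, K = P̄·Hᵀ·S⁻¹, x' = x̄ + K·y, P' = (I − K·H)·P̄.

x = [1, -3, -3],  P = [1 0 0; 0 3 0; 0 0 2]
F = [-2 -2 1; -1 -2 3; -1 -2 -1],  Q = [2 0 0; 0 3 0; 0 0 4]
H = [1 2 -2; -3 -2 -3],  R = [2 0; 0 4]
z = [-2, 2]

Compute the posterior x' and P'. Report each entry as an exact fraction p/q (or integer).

x' = [-57107/84055, -36928/84055, 31709/84055]
P' = [148052/84055 -122832/84055 -52404/84055; -122832/84055 129607/84055 46434/84055; -52404/84055 46434/84055 38188/84055]

x̄ = F·x = [1, -4, 8]
P̄ = F·P·Fᵀ + Q = [20 20 12; 20 34 7; 12 7 19]
y = z − H·x̄ = [21, 21]
S = H·P̄·Hᵀ + R = [210 -220; -220 1031]
K = P̄·Hᵀ·S⁻¹ = [3598/84055 -2064/16811; 21757/84055 -1501/16811; -17956/84055 -2511/16811]
x' = x̄ + K·y = [-57107/84055, -36928/84055, 31709/84055]
P' = (I − K·H)·P̄ = [148052/84055 -122832/84055 -52404/84055; -122832/84055 129607/84055 46434/84055; -52404/84055 46434/84055 38188/84055]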